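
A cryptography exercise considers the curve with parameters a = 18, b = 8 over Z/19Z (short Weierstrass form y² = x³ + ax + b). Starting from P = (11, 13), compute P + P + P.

Repeated addition: build up to 3P.
2P: tangent at (11, 13): λ = (3·11² + 18)/(2·13) ≡ 1/7. 7⁻¹ ≡ 11 (mod 19), so λ ≡ 1·11 ≡ 11.
  x = λ² - 11 - 11 = 121 - 22 ≡ 4; y = λ·(11 - 4) - 13 ≡ 7. → (4, 7)
3P: (4, 7) + (11, 13). λ = (13 - 7)/(11 - 4) ≡ 6/7 mod 19. 7⁻¹ ≡ 11 (mod 19) since 7·11 = 77 ≡ 1, so λ ≡ 9.
  x = λ² - 4 - 11 = 81 - 15 ≡ 9; y = λ·(4 - 9) - 7 ≡ 5. → (9, 5)

(9, 5)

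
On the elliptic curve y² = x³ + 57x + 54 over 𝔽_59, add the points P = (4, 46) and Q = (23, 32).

(1, 17)

(4, 46) + (23, 32). λ = (32 - 46)/(23 - 4) ≡ 45/19 mod 59. 19⁻¹ ≡ 28 (mod 59) since 19·28 = 532 ≡ 1, so λ ≡ 21.
  x = λ² - 4 - 23 = 441 - 27 ≡ 1; y = λ·(4 - 1) - 46 ≡ 17. → (1, 17)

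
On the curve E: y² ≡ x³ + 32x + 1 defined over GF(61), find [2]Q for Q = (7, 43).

(44, 41)

tangent at (7, 43): λ = (3·7² + 32)/(2·43) ≡ 57/25. 25⁻¹ ≡ 22 (mod 61) since 25·22 = 550 ≡ 1, so λ ≡ 57·22 ≡ 34.
  x = λ² - 7 - 7 = 1156 - 14 ≡ 44; y = λ·(7 - 44) - 43 ≡ 41. → (44, 41)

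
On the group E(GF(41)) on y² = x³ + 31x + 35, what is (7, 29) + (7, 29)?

(2, 33)

tangent at (7, 29): λ = (3·7² + 31)/(2·29) ≡ 14/17. 17⁻¹ ≡ 29 (mod 41) since 17·29 = 493 ≡ 1, so λ ≡ 14·29 ≡ 37.
  x = λ² - 7 - 7 = 1369 - 14 ≡ 2; y = λ·(7 - 2) - 29 ≡ 33. → (2, 33)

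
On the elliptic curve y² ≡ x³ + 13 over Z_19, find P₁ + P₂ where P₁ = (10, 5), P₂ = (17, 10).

(10, 5) + (17, 10). λ = (10 - 5)/(17 - 10) ≡ 5/7 mod 19. 7⁻¹ ≡ 11 (mod 19), so λ ≡ 17.
  x = λ² - 10 - 17 = 289 - 27 ≡ 15; y = λ·(10 - 15) - 5 ≡ 5. → (15, 5)

(15, 5)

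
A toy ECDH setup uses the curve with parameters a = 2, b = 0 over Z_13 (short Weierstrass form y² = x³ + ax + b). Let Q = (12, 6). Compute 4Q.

(12, 7)

Repeated addition: build up to 4Q.
2Q: tangent at (12, 6): λ = (3·12² + 2)/(2·6) ≡ 5/12. 12⁻¹ ≡ 12 (mod 13) since 12·12 = 144 ≡ 1, so λ ≡ 5·12 ≡ 8.
  x = λ² - 12 - 12 = 64 - 24 ≡ 1; y = λ·(12 - 1) - 6 ≡ 4. → (1, 4)
3Q: (1, 4) + (12, 6). λ = (6 - 4)/(12 - 1) ≡ 2/11 mod 13. 11⁻¹ ≡ 6 (mod 13), so λ ≡ 12.
  x = λ² - 1 - 12 = 144 - 13 ≡ 1; y = λ·(1 - 1) - 4 ≡ 9. → (1, 9)
4Q: (1, 9) + (12, 6). λ = (6 - 9)/(12 - 1) ≡ 10/11 mod 13. 11⁻¹ ≡ 6 (mod 13), so λ ≡ 8.
  x = λ² - 1 - 12 = 64 - 13 ≡ 12; y = λ·(1 - 12) - 9 ≡ 7. → (12, 7)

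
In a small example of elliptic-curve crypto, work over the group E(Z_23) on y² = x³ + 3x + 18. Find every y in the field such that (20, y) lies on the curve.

none

x³ + 3x + 18 = 8078 ≡ 5 (mod 23).
5 is a non-residue mod 23; no y exists.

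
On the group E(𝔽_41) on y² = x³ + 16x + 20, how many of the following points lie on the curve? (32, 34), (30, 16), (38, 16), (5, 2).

(32, 34): 34² ≡ 8, rhs ≡ 8 → on.
(30, 16): 16² ≡ 10, rhs ≡ 30 → off.
(38, 16): 16² ≡ 10, rhs ≡ 27 → off.
(5, 2): 2² ≡ 4, rhs ≡ 20 → off.

1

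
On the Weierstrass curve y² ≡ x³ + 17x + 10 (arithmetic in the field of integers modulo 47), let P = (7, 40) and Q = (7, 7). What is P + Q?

O

The two points share x = 7 and their y-coordinates satisfy 40 + 7 ≡ 0 (mod 47), so they are inverses. Their sum is 𝒪.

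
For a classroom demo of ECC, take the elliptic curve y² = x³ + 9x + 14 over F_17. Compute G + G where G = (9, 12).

(3, 0)

tangent at (9, 12): λ = (3·9² + 9)/(2·12) ≡ 14/7. 7⁻¹ ≡ 5 (mod 17), so λ ≡ 14·5 ≡ 2.
  x = λ² - 9 - 9 = 4 - 18 ≡ 3; y = λ·(9 - 3) - 12 ≡ 0. → (3, 0)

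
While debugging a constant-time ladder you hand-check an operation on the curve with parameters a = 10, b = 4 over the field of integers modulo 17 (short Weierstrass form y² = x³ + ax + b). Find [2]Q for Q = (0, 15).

(2, 7)

tangent at (0, 15): λ = (3·0² + 10)/(2·15) ≡ 10/13. 13⁻¹ ≡ 4 (mod 17) since 13·4 = 52 ≡ 1, so λ ≡ 10·4 ≡ 6.
  x = λ² - 0 - 0 = 36 - 0 ≡ 2; y = λ·(0 - 2) - 15 ≡ 7. → (2, 7)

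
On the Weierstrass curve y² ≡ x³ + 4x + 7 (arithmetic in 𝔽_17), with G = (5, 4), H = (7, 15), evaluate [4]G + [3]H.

(14, 6)

First 4G:
Double-and-add on 4 = (100)₂. Start with G = (5, 4) for the leading 1-bit.
double: tangent at (5, 4): λ = (3·5² + 4)/(2·4) ≡ 11/8. 8⁻¹ ≡ 15 (mod 17) since 8·15 = 120 ≡ 1, so λ ≡ 11·15 ≡ 12.
  x = λ² - 5 - 5 = 144 - 10 ≡ 15; y = λ·(5 - 15) - 4 ≡ 12. → (15, 12)
double: tangent at (15, 12): λ = (3·15² + 4)/(2·12) ≡ 16/7. 7⁻¹ ≡ 5 (mod 17) since 7·5 = 35 ≡ 1, so λ ≡ 16·5 ≡ 12.
  x = λ² - 15 - 15 = 144 - 30 ≡ 12; y = λ·(15 - 12) - 12 ≡ 7. → (12, 7)
4G = (12, 7).
Next 3H:
Repeated addition: build up to 3H.
2H: tangent at (7, 15): λ = (3·7² + 4)/(2·15) ≡ 15/13. 13⁻¹ ≡ 4 (mod 17), so λ ≡ 15·4 ≡ 9.
  x = λ² - 7 - 7 = 81 - 14 ≡ 16; y = λ·(7 - 16) - 15 ≡ 6. → (16, 6)
3H: (16, 6) + (7, 15). λ = (15 - 6)/(7 - 16) ≡ 9/8 mod 17. 8⁻¹ ≡ 15 (mod 17), so λ ≡ 16.
  x = λ² - 16 - 7 = 256 - 23 ≡ 12; y = λ·(16 - 12) - 6 ≡ 7. → (12, 7)
3H = (12, 7).
Finally 4G + 3H:
tangent at (12, 7): λ = (3·12² + 4)/(2·7) ≡ 11/14. 14⁻¹ ≡ 11 (mod 17), so λ ≡ 11·11 ≡ 2.
  x = λ² - 12 - 12 = 4 - 24 ≡ 14; y = λ·(12 - 14) - 7 ≡ 6. → (14, 6)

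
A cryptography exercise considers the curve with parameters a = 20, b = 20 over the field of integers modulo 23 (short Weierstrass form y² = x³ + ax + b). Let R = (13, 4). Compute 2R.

tangent at (13, 4): λ = (3·13² + 20)/(2·4) ≡ 21/8. 8⁻¹ ≡ 3 (mod 23), so λ ≡ 21·3 ≡ 17.
  x = λ² - 13 - 13 = 289 - 26 ≡ 10; y = λ·(13 - 10) - 4 ≡ 1. → (10, 1)

(10, 1)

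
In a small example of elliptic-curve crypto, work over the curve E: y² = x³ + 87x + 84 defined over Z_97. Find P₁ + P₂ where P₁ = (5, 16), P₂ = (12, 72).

(5, 16) + (12, 72). λ = (72 - 16)/(12 - 5) ≡ 56/7 mod 97. 7⁻¹ ≡ 14 (mod 97), so λ ≡ 8.
  x = λ² - 5 - 12 = 64 - 17 ≡ 47; y = λ·(5 - 47) - 16 ≡ 36. → (47, 36)

(47, 36)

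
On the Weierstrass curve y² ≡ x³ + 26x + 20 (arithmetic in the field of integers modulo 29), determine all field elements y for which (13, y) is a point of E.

none

x³ + 26x + 20 = 2555 ≡ 3 (mod 29).
3 is a non-residue mod 29; no y exists.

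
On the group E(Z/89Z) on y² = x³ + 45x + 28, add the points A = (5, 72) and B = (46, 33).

(5, 72) + (46, 33). λ = (33 - 72)/(46 - 5) ≡ 50/41 mod 89. 41⁻¹ ≡ 76 (mod 89), so λ ≡ 62.
  x = λ² - 5 - 46 = 3844 - 51 ≡ 55; y = λ·(5 - 55) - 72 ≡ 32. → (55, 32)

(55, 32)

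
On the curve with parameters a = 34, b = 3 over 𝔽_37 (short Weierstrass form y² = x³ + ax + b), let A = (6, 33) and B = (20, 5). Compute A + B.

(15, 22)

(6, 33) + (20, 5). λ = (5 - 33)/(20 - 6) ≡ 9/14 mod 37. 14⁻¹ ≡ 8 (mod 37), so λ ≡ 35.
  x = λ² - 6 - 20 = 1225 - 26 ≡ 15; y = λ·(6 - 15) - 33 ≡ 22. → (15, 22)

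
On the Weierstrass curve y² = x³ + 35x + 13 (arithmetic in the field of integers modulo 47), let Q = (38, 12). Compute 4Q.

(28, 3)

Double-and-add on 4 = (100)₂. Start with Q = (38, 12) for the leading 1-bit.
double: tangent at (38, 12): λ = (3·38² + 35)/(2·12) ≡ 43/24. 24⁻¹ ≡ 2 (mod 47) since 24·2 = 48 ≡ 1, so λ ≡ 43·2 ≡ 39.
  x = λ² - 38 - 38 = 1521 - 76 ≡ 35; y = λ·(38 - 35) - 12 ≡ 11. → (35, 11)
double: tangent at (35, 11): λ = (3·35² + 35)/(2·11) ≡ 44/22. 22⁻¹ ≡ 15 (mod 47) since 22·15 = 330 ≡ 1, so λ ≡ 44·15 ≡ 2.
  x = λ² - 35 - 35 = 4 - 70 ≡ 28; y = λ·(35 - 28) - 11 ≡ 3. → (28, 3)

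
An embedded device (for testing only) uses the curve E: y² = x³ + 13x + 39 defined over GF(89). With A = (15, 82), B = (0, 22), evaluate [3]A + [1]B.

First 3A:
Repeated addition: build up to 3A.
2A: tangent at (15, 82): λ = (3·15² + 13)/(2·82) ≡ 65/75. 75⁻¹ ≡ 19 (mod 89), so λ ≡ 65·19 ≡ 78.
  x = λ² - 15 - 15 = 6084 - 30 ≡ 2; y = λ·(15 - 2) - 82 ≡ 42. → (2, 42)
3A: (2, 42) + (15, 82). λ = (82 - 42)/(15 - 2) ≡ 40/13 mod 89. 13⁻¹ ≡ 48 (mod 89), so λ ≡ 51.
  x = λ² - 2 - 15 = 2601 - 17 ≡ 3; y = λ·(2 - 3) - 42 ≡ 85. → (3, 85)
3A = (3, 85).
Finally 3A + B:
(3, 85) + (0, 22). λ = (22 - 85)/(0 - 3) ≡ 26/86 mod 89. 86⁻¹ ≡ 59 (mod 89), so λ ≡ 21.
  x = λ² - 3 - 0 = 441 - 3 ≡ 82; y = λ·(3 - 82) - 85 ≡ 36. → (82, 36)

(82, 36)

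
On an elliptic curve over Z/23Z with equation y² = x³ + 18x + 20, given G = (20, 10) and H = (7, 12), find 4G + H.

(11, 13)

First 4G:
Repeated addition: build up to 4G.
2G: tangent at (20, 10): λ = (3·20² + 18)/(2·10) ≡ 22/20. 20⁻¹ ≡ 15 (mod 23) since 20·15 = 300 ≡ 1, so λ ≡ 22·15 ≡ 8.
  x = λ² - 20 - 20 = 64 - 40 ≡ 1; y = λ·(20 - 1) - 10 ≡ 4. → (1, 4)
3G: (1, 4) + (20, 10). λ = (10 - 4)/(20 - 1) ≡ 6/19 mod 23. 19⁻¹ ≡ 17 (mod 23), so λ ≡ 10.
  x = λ² - 1 - 20 = 100 - 21 ≡ 10; y = λ·(1 - 10) - 4 ≡ 21. → (10, 21)
4G: (10, 21) + (20, 10). λ = (10 - 21)/(20 - 10) ≡ 12/10 mod 23. 10⁻¹ ≡ 7 (mod 23), so λ ≡ 15.
  x = λ² - 10 - 20 = 225 - 30 ≡ 11; y = λ·(10 - 11) - 21 ≡ 10. → (11, 10)
4G = (11, 10).
Finally 4G + H:
(11, 10) + (7, 12). λ = (12 - 10)/(7 - 11) ≡ 2/19 mod 23. 19⁻¹ ≡ 17 (mod 23), so λ ≡ 11.
  x = λ² - 11 - 7 = 121 - 18 ≡ 11; y = λ·(11 - 11) - 10 ≡ 13. → (11, 13)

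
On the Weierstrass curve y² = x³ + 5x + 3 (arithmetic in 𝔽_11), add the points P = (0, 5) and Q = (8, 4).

(8, 7)

(0, 5) + (8, 4). λ = (4 - 5)/(8 - 0) ≡ 10/8 mod 11. 8⁻¹ ≡ 7 (mod 11), so λ ≡ 4.
  x = λ² - 0 - 8 = 16 - 8 ≡ 8; y = λ·(0 - 8) - 5 ≡ 7. → (8, 7)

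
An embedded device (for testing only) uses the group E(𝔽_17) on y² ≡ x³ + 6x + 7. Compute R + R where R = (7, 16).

tangent at (7, 16): λ = (3·7² + 6)/(2·16) ≡ 0/15. 15⁻¹ ≡ 8 (mod 17) since 15·8 = 120 ≡ 1, so λ ≡ 0·8 ≡ 0.
  x = λ² - 7 - 7 = 0 - 14 ≡ 3; y = λ·(7 - 3) - 16 ≡ 1. → (3, 1)

(3, 1)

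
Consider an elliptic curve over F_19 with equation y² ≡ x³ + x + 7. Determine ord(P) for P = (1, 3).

9

2P: tangent at (1, 3): λ = (3·1² + 1)/(2·3) ≡ 4/6. 6⁻¹ ≡ 16 (mod 19) since 6·16 = 96 ≡ 1, so λ ≡ 4·16 ≡ 7.
  x = λ² - 1 - 1 = 49 - 2 ≡ 9; y = λ·(1 - 9) - 3 ≡ 17. → (9, 17)
3P: (9, 17) + (1, 3). λ = (3 - 17)/(1 - 9) ≡ 5/11 mod 19. 11⁻¹ ≡ 7 (mod 19) since 11·7 = 77 ≡ 1, so λ ≡ 16.
  x = λ² - 9 - 1 = 256 - 10 ≡ 18; y = λ·(9 - 18) - 17 ≡ 10. → (18, 10)
4P: (18, 10) + (1, 3). λ = (3 - 10)/(1 - 18) ≡ 12/2 mod 19. 2⁻¹ ≡ 10 (mod 19) since 2·10 = 20 ≡ 1, so λ ≡ 6.
  x = λ² - 18 - 1 = 36 - 19 ≡ 17; y = λ·(18 - 17) - 10 ≡ 15. → (17, 15)
5P: (17, 15) + (1, 3). λ = (3 - 15)/(1 - 17) ≡ 7/3 mod 19. 3⁻¹ ≡ 13 (mod 19) since 3·13 = 39 ≡ 1, so λ ≡ 15.
  x = λ² - 17 - 1 = 225 - 18 ≡ 17; y = λ·(17 - 17) - 15 ≡ 4. → (17, 4)
6P: (17, 4) + (1, 3). λ = (3 - 4)/(1 - 17) ≡ 18/3 mod 19. 3⁻¹ ≡ 13 (mod 19) since 3·13 = 39 ≡ 1, so λ ≡ 6.
  x = λ² - 17 - 1 = 36 - 18 ≡ 18; y = λ·(17 - 18) - 4 ≡ 9. → (18, 9)
7P: (18, 9) + (1, 3). λ = (3 - 9)/(1 - 18) ≡ 13/2 mod 19. 2⁻¹ ≡ 10 (mod 19) since 2·10 = 20 ≡ 1, so λ ≡ 16.
  x = λ² - 18 - 1 = 256 - 19 ≡ 9; y = λ·(18 - 9) - 9 ≡ 2. → (9, 2)
8P: (9, 2) + (1, 3). λ = (3 - 2)/(1 - 9) ≡ 1/11 mod 19. 11⁻¹ ≡ 7 (mod 19) since 11·7 = 77 ≡ 1, so λ ≡ 7.
  x = λ² - 9 - 1 = 49 - 10 ≡ 1; y = λ·(9 - 1) - 2 ≡ 16. → (1, 16)
9P: (1, 16) + (1, 3): same x and y₁ ≡ -y₂, so the sum is 𝒪.
9P = 𝒪, so the order is 9.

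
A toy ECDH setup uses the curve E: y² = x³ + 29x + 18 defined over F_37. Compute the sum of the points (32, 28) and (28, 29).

(21, 34)

(32, 28) + (28, 29). λ = (29 - 28)/(28 - 32) ≡ 1/33 mod 37. 33⁻¹ ≡ 9 (mod 37) since 33·9 = 297 ≡ 1, so λ ≡ 9.
  x = λ² - 32 - 28 = 81 - 60 ≡ 21; y = λ·(32 - 21) - 28 ≡ 34. → (21, 34)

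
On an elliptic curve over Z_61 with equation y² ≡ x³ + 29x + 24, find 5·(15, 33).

(48, 16)

Write G = (15, 33).
Double-and-add on 5 = (101)₂. Start with G = (15, 33) for the leading 1-bit.
double: tangent at (15, 33): λ = (3·15² + 29)/(2·33) ≡ 33/5. 5⁻¹ ≡ 49 (mod 61), so λ ≡ 33·49 ≡ 31.
  x = λ² - 15 - 15 = 961 - 30 ≡ 16; y = λ·(15 - 16) - 33 ≡ 58. → (16, 58)
double: tangent at (16, 58): λ = (3·16² + 29)/(2·58) ≡ 4/55. 55⁻¹ ≡ 10 (mod 61), so λ ≡ 4·10 ≡ 40.
  x = λ² - 16 - 16 = 1600 - 32 ≡ 43; y = λ·(16 - 43) - 58 ≡ 21. → (43, 21)
add G: (43, 21) + (15, 33). λ = (33 - 21)/(15 - 43) ≡ 12/33 mod 61. 33⁻¹ ≡ 37 (mod 61), so λ ≡ 17.
  x = λ² - 43 - 15 = 289 - 58 ≡ 48; y = λ·(43 - 48) - 21 ≡ 16. → (48, 16)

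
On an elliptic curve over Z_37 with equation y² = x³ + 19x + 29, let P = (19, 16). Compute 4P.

(36, 34)

Double-and-add on 4 = (100)₂. Start with P = (19, 16) for the leading 1-bit.
double: tangent at (19, 16): λ = (3·19² + 19)/(2·16) ≡ 29/32. 32⁻¹ ≡ 22 (mod 37), so λ ≡ 29·22 ≡ 9.
  x = λ² - 19 - 19 = 81 - 38 ≡ 6; y = λ·(19 - 6) - 16 ≡ 27. → (6, 27)
double: tangent at (6, 27): λ = (3·6² + 19)/(2·27) ≡ 16/17. 17⁻¹ ≡ 24 (mod 37), so λ ≡ 16·24 ≡ 14.
  x = λ² - 6 - 6 = 196 - 12 ≡ 36; y = λ·(6 - 36) - 27 ≡ 34. → (36, 34)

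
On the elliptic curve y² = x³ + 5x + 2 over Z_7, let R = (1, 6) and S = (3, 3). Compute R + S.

(0, 3)

(1, 6) + (3, 3). λ = (3 - 6)/(3 - 1) ≡ 4/2 mod 7. 2⁻¹ ≡ 4 (mod 7) since 2·4 = 8 ≡ 1, so λ ≡ 2.
  x = λ² - 1 - 3 = 4 - 4 ≡ 0; y = λ·(1 - 0) - 6 ≡ 3. → (0, 3)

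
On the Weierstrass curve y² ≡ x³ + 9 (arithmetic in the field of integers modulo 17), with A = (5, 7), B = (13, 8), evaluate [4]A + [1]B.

(5, 7)

First 4A:
Repeated addition: build up to 4A.
2A: tangent at (5, 7): λ = (3·5² + 0)/(2·7) ≡ 7/14. 14⁻¹ ≡ 11 (mod 17) since 14·11 = 154 ≡ 1, so λ ≡ 7·11 ≡ 9.
  x = λ² - 5 - 5 = 81 - 10 ≡ 3; y = λ·(5 - 3) - 7 ≡ 11. → (3, 11)
3A: (3, 11) + (5, 7). λ = (7 - 11)/(5 - 3) ≡ 13/2 mod 17. 2⁻¹ ≡ 9 (mod 17), so λ ≡ 15.
  x = λ² - 3 - 5 = 225 - 8 ≡ 13; y = λ·(3 - 13) - 11 ≡ 9. → (13, 9)
4A: (13, 9) + (5, 7). λ = (7 - 9)/(5 - 13) ≡ 15/9 mod 17. 9⁻¹ ≡ 2 (mod 17), so λ ≡ 13.
  x = λ² - 13 - 5 = 169 - 18 ≡ 15; y = λ·(13 - 15) - 9 ≡ 16. → (15, 16)
4A = (15, 16).
Finally 4A + B:
(15, 16) + (13, 8). λ = (8 - 16)/(13 - 15) ≡ 9/15 mod 17. 15⁻¹ ≡ 8 (mod 17), so λ ≡ 4.
  x = λ² - 15 - 13 = 16 - 28 ≡ 5; y = λ·(15 - 5) - 16 ≡ 7. → (5, 7)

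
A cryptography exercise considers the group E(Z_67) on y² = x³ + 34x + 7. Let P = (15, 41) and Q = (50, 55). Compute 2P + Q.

First 2P:
Repeated addition: build up to 2P.
2P: tangent at (15, 41): λ = (3·15² + 34)/(2·41) ≡ 39/15. 15⁻¹ ≡ 9 (mod 67), so λ ≡ 39·9 ≡ 16.
  x = λ² - 15 - 15 = 256 - 30 ≡ 25; y = λ·(15 - 25) - 41 ≡ 0. → (25, 0)
2P = (25, 0).
Finally 2P + Q:
(25, 0) + (50, 55). λ = (55 - 0)/(50 - 25) ≡ 55/25 mod 67. 25⁻¹ ≡ 59 (mod 67) since 25·59 = 1475 ≡ 1, so λ ≡ 29.
  x = λ² - 25 - 50 = 841 - 75 ≡ 29; y = λ·(25 - 29) - 0 ≡ 18. → (29, 18)

(29, 18)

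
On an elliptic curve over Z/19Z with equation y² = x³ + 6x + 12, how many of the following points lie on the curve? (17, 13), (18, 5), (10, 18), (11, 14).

0

(17, 13): 13² ≡ 17, rhs ≡ 11 → off.
(18, 5): 5² ≡ 6, rhs ≡ 5 → off.
(10, 18): 18² ≡ 1, rhs ≡ 8 → off.
(11, 14): 14² ≡ 6, rhs ≡ 3 → off.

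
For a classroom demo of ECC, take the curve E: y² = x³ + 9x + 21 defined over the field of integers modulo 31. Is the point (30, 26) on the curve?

y² = 26² ≡ 25; x³ + 9x + 21 = 27291 ≡ 11 (mod 31). 25 ≠ 11.

no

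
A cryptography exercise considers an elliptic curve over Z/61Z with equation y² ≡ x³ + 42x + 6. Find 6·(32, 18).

Write P = (32, 18).
Repeated addition: build up to 6P.
2P: tangent at (32, 18): λ = (3·32² + 42)/(2·18) ≡ 3/36. 36⁻¹ ≡ 39 (mod 61) since 36·39 = 1404 ≡ 1, so λ ≡ 3·39 ≡ 56.
  x = λ² - 32 - 32 = 3136 - 64 ≡ 22; y = λ·(32 - 22) - 18 ≡ 54. → (22, 54)
3P: (22, 54) + (32, 18). λ = (18 - 54)/(32 - 22) ≡ 25/10 mod 61. 10⁻¹ ≡ 55 (mod 61) since 10·55 = 550 ≡ 1, so λ ≡ 33.
  x = λ² - 22 - 32 = 1089 - 54 ≡ 59; y = λ·(22 - 59) - 54 ≡ 6. → (59, 6)
4P: (59, 6) + (32, 18). λ = (18 - 6)/(32 - 59) ≡ 12/34 mod 61. 34⁻¹ ≡ 9 (mod 61) since 34·9 = 306 ≡ 1, so λ ≡ 47.
  x = λ² - 59 - 32 = 2209 - 91 ≡ 44; y = λ·(59 - 44) - 6 ≡ 28. → (44, 28)
5P: (44, 28) + (32, 18). λ = (18 - 28)/(32 - 44) ≡ 51/49 mod 61. 49⁻¹ ≡ 5 (mod 61) since 49·5 = 245 ≡ 1, so λ ≡ 11.
  x = λ² - 44 - 32 = 121 - 76 ≡ 45; y = λ·(44 - 45) - 28 ≡ 22. → (45, 22)
6P: (45, 22) + (32, 18). λ = (18 - 22)/(32 - 45) ≡ 57/48 mod 61. 48⁻¹ ≡ 14 (mod 61), so λ ≡ 5.
  x = λ² - 45 - 32 = 25 - 77 ≡ 9; y = λ·(45 - 9) - 22 ≡ 36. → (9, 36)

(9, 36)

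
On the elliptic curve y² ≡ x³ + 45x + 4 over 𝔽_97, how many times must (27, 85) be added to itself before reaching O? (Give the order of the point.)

2P: tangent at (27, 85): λ = (3·27² + 45)/(2·85) ≡ 1/73. 73⁻¹ ≡ 4 (mod 97) since 73·4 = 292 ≡ 1, so λ ≡ 1·4 ≡ 4.
  x = λ² - 27 - 27 = 16 - 54 ≡ 59; y = λ·(27 - 59) - 85 ≡ 78. → (59, 78)
3P: (59, 78) + (27, 85). λ = (85 - 78)/(27 - 59) ≡ 7/65 mod 97. 65⁻¹ ≡ 3 (mod 97) since 65·3 = 195 ≡ 1, so λ ≡ 21.
  x = λ² - 59 - 27 = 441 - 86 ≡ 64; y = λ·(59 - 64) - 78 ≡ 11. → (64, 11)
4P: (64, 11) + (27, 85). λ = (85 - 11)/(27 - 64) ≡ 74/60 mod 97. 60⁻¹ ≡ 76 (mod 97) since 60·76 = 4560 ≡ 1, so λ ≡ 95.
  x = λ² - 64 - 27 = 9025 - 91 ≡ 10; y = λ·(64 - 10) - 11 ≡ 75. → (10, 75)
5P: (10, 75) + (27, 85). λ = (85 - 75)/(27 - 10) ≡ 10/17 mod 97. 17⁻¹ ≡ 40 (mod 97), so λ ≡ 12.
  x = λ² - 10 - 27 = 144 - 37 ≡ 10; y = λ·(10 - 10) - 75 ≡ 22. → (10, 22)
6P: (10, 22) + (27, 85). λ = (85 - 22)/(27 - 10) ≡ 63/17 mod 97. 17⁻¹ ≡ 40 (mod 97), so λ ≡ 95.
  x = λ² - 10 - 27 = 9025 - 37 ≡ 64; y = λ·(10 - 64) - 22 ≡ 86. → (64, 86)
7P: (64, 86) + (27, 85). λ = (85 - 86)/(27 - 64) ≡ 96/60 mod 97. 60⁻¹ ≡ 76 (mod 97), so λ ≡ 21.
  x = λ² - 64 - 27 = 441 - 91 ≡ 59; y = λ·(64 - 59) - 86 ≡ 19. → (59, 19)
8P: (59, 19) + (27, 85). λ = (85 - 19)/(27 - 59) ≡ 66/65 mod 97. 65⁻¹ ≡ 3 (mod 97), so λ ≡ 4.
  x = λ² - 59 - 27 = 16 - 86 ≡ 27; y = λ·(59 - 27) - 19 ≡ 12. → (27, 12)
9P: (27, 12) + (27, 85): same x and y₁ ≡ -y₂, so the sum is O.
9P = O, so the order is 9.

9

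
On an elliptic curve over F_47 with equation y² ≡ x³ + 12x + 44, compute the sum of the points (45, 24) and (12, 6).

(45, 24) + (12, 6). λ = (6 - 24)/(12 - 45) ≡ 29/14 mod 47. 14⁻¹ ≡ 37 (mod 47) since 14·37 = 518 ≡ 1, so λ ≡ 39.
  x = λ² - 45 - 12 = 1521 - 57 ≡ 7; y = λ·(45 - 7) - 24 ≡ 1. → (7, 1)

(7, 1)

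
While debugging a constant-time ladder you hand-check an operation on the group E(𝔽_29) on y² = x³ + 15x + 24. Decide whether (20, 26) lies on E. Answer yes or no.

no

y² = 26² ≡ 9; x³ + 15x + 24 = 8324 ≡ 1 (mod 29). 9 ≠ 1.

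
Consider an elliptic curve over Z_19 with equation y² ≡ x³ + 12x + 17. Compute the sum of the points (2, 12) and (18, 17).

(6, 1)

(2, 12) + (18, 17). λ = (17 - 12)/(18 - 2) ≡ 5/16 mod 19. 16⁻¹ ≡ 6 (mod 19) since 16·6 = 96 ≡ 1, so λ ≡ 11.
  x = λ² - 2 - 18 = 121 - 20 ≡ 6; y = λ·(2 - 6) - 12 ≡ 1. → (6, 1)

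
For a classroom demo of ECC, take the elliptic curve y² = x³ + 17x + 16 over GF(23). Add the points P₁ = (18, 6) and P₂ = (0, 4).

(7, 8)

(18, 6) + (0, 4). λ = (4 - 6)/(0 - 18) ≡ 21/5 mod 23. 5⁻¹ ≡ 14 (mod 23), so λ ≡ 18.
  x = λ² - 18 - 0 = 324 - 18 ≡ 7; y = λ·(18 - 7) - 6 ≡ 8. → (7, 8)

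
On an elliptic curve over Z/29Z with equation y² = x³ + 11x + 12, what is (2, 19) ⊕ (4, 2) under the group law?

(1, 16)

(2, 19) + (4, 2). λ = (2 - 19)/(4 - 2) ≡ 12/2 mod 29. 2⁻¹ ≡ 15 (mod 29) since 2·15 = 30 ≡ 1, so λ ≡ 6.
  x = λ² - 2 - 4 = 36 - 6 ≡ 1; y = λ·(2 - 1) - 19 ≡ 16. → (1, 16)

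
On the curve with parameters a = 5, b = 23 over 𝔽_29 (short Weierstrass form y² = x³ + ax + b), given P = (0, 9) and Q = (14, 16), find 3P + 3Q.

(10, 0)

First 3P:
Repeated addition: build up to 3P.
2P: tangent at (0, 9): λ = (3·0² + 5)/(2·9) ≡ 5/18. 18⁻¹ ≡ 21 (mod 29), so λ ≡ 5·21 ≡ 18.
  x = λ² - 0 - 0 = 324 - 0 ≡ 5; y = λ·(0 - 5) - 9 ≡ 17. → (5, 17)
3P: (5, 17) + (0, 9). λ = (9 - 17)/(0 - 5) ≡ 21/24 mod 29. 24⁻¹ ≡ 23 (mod 29) since 24·23 = 552 ≡ 1, so λ ≡ 19.
  x = λ² - 5 - 0 = 361 - 5 ≡ 8; y = λ·(5 - 8) - 17 ≡ 13. → (8, 13)
3P = (8, 13).
Next 3Q:
Repeated addition: build up to 3Q.
2Q: tangent at (14, 16): λ = (3·14² + 5)/(2·16) ≡ 13/3. 3⁻¹ ≡ 10 (mod 29), so λ ≡ 13·10 ≡ 14.
  x = λ² - 14 - 14 = 196 - 28 ≡ 23; y = λ·(14 - 23) - 16 ≡ 3. → (23, 3)
3Q: (23, 3) + (14, 16). λ = (16 - 3)/(14 - 23) ≡ 13/20 mod 29. 20⁻¹ ≡ 16 (mod 29) since 20·16 = 320 ≡ 1, so λ ≡ 5.
  x = λ² - 23 - 14 = 25 - 37 ≡ 17; y = λ·(23 - 17) - 3 ≡ 27. → (17, 27)
3Q = (17, 27).
Finally 3P + 3Q:
(8, 13) + (17, 27). λ = (27 - 13)/(17 - 8) ≡ 14/9 mod 29. 9⁻¹ ≡ 13 (mod 29), so λ ≡ 8.
  x = λ² - 8 - 17 = 64 - 25 ≡ 10; y = λ·(8 - 10) - 13 ≡ 0. → (10, 0)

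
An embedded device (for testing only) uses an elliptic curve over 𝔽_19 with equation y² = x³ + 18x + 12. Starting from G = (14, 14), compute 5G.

Double-and-add on 5 = (101)₂. Start with G = (14, 14) for the leading 1-bit.
double: tangent at (14, 14): λ = (3·14² + 18)/(2·14) ≡ 17/9. 9⁻¹ ≡ 17 (mod 19), so λ ≡ 17·17 ≡ 4.
  x = λ² - 14 - 14 = 16 - 28 ≡ 7; y = λ·(14 - 7) - 14 ≡ 14. → (7, 14)
double: tangent at (7, 14): λ = (3·7² + 18)/(2·14) ≡ 13/9. 9⁻¹ ≡ 17 (mod 19), so λ ≡ 13·17 ≡ 12.
  x = λ² - 7 - 7 = 144 - 14 ≡ 16; y = λ·(7 - 16) - 14 ≡ 11. → (16, 11)
add G: (16, 11) + (14, 14). λ = (14 - 11)/(14 - 16) ≡ 3/17 mod 19. 17⁻¹ ≡ 9 (mod 19), so λ ≡ 8.
  x = λ² - 16 - 14 = 64 - 30 ≡ 15; y = λ·(16 - 15) - 11 ≡ 16. → (15, 16)

(15, 16)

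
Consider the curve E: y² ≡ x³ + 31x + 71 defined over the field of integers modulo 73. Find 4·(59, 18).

(0, 61)

Write P = (59, 18).
Double-and-add on 4 = (100)₂. Start with P = (59, 18) for the leading 1-bit.
double: tangent at (59, 18): λ = (3·59² + 31)/(2·18) ≡ 35/36. 36⁻¹ ≡ 71 (mod 73), so λ ≡ 35·71 ≡ 3.
  x = λ² - 59 - 59 = 9 - 118 ≡ 37; y = λ·(59 - 37) - 18 ≡ 48. → (37, 48)
double: tangent at (37, 48): λ = (3·37² + 31)/(2·48) ≡ 50/23. 23⁻¹ ≡ 54 (mod 73), so λ ≡ 50·54 ≡ 72.
  x = λ² - 37 - 37 = 5184 - 74 ≡ 0; y = λ·(37 - 0) - 48 ≡ 61. → (0, 61)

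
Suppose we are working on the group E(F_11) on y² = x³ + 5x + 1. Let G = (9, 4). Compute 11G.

O

Repeated addition: build up to 11G.
2G: tangent at (9, 4): λ = (3·9² + 5)/(2·4) ≡ 6/8. 8⁻¹ ≡ 7 (mod 11) since 8·7 = 56 ≡ 1, so λ ≡ 6·7 ≡ 9.
  x = λ² - 9 - 9 = 81 - 18 ≡ 8; y = λ·(9 - 8) - 4 ≡ 5. → (8, 5)
3G: (8, 5) + (9, 4). λ = (4 - 5)/(9 - 8) ≡ 10/1 mod 11. 1⁻¹ ≡ 1 (mod 11), so λ ≡ 10.
  x = λ² - 8 - 9 = 100 - 17 ≡ 6; y = λ·(8 - 6) - 5 ≡ 4. → (6, 4)
4G: (6, 4) + (9, 4). λ = (4 - 4)/(9 - 6) ≡ 0/3 mod 11. 3⁻¹ ≡ 4 (mod 11) since 3·4 = 12 ≡ 1, so λ ≡ 0.
  x = λ² - 6 - 9 = 0 - 15 ≡ 7; y = λ·(6 - 7) - 4 ≡ 7. → (7, 7)
5G: (7, 7) + (9, 4). λ = (4 - 7)/(9 - 7) ≡ 8/2 mod 11. 2⁻¹ ≡ 6 (mod 11) since 2·6 = 12 ≡ 1, so λ ≡ 4.
  x = λ² - 7 - 9 = 16 - 16 ≡ 0; y = λ·(7 - 0) - 7 ≡ 10. → (0, 10)
6G: (0, 10) + (9, 4). λ = (4 - 10)/(9 - 0) ≡ 5/9 mod 11. 9⁻¹ ≡ 5 (mod 11), so λ ≡ 3.
  x = λ² - 0 - 9 = 9 - 9 ≡ 0; y = λ·(0 - 0) - 10 ≡ 1. → (0, 1)
7G: (0, 1) + (9, 4). λ = (4 - 1)/(9 - 0) ≡ 3/9 mod 11. 9⁻¹ ≡ 5 (mod 11), so λ ≡ 4.
  x = λ² - 0 - 9 = 16 - 9 ≡ 7; y = λ·(0 - 7) - 1 ≡ 4. → (7, 4)
8G: (7, 4) + (9, 4). λ = (4 - 4)/(9 - 7) ≡ 0/2 mod 11. 2⁻¹ ≡ 6 (mod 11), so λ ≡ 0.
  x = λ² - 7 - 9 = 0 - 16 ≡ 6; y = λ·(7 - 6) - 4 ≡ 7. → (6, 7)
9G: (6, 7) + (9, 4). λ = (4 - 7)/(9 - 6) ≡ 8/3 mod 11. 3⁻¹ ≡ 4 (mod 11), so λ ≡ 10.
  x = λ² - 6 - 9 = 100 - 15 ≡ 8; y = λ·(6 - 8) - 7 ≡ 6. → (8, 6)
10G: (8, 6) + (9, 4). λ = (4 - 6)/(9 - 8) ≡ 9/1 mod 11. 1⁻¹ ≡ 1 (mod 11) since 1·1 = 1 ≡ 1, so λ ≡ 9.
  x = λ² - 8 - 9 = 81 - 17 ≡ 9; y = λ·(8 - 9) - 6 ≡ 7. → (9, 7)
11G: (9, 7) + (9, 4): same x and y₁ ≡ -y₂, so the sum is 𝒪.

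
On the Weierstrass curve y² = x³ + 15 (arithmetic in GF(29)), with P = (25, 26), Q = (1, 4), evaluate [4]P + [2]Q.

(16, 14)

First 4P:
Double-and-add on 4 = (100)₂. Start with P = (25, 26) for the leading 1-bit.
double: tangent at (25, 26): λ = (3·25² + 0)/(2·26) ≡ 19/23. 23⁻¹ ≡ 24 (mod 29), so λ ≡ 19·24 ≡ 21.
  x = λ² - 25 - 25 = 441 - 50 ≡ 14; y = λ·(25 - 14) - 26 ≡ 2. → (14, 2)
double: tangent at (14, 2): λ = (3·14² + 0)/(2·2) ≡ 8/4. 4⁻¹ ≡ 22 (mod 29), so λ ≡ 8·22 ≡ 2.
  x = λ² - 14 - 14 = 4 - 28 ≡ 5; y = λ·(14 - 5) - 2 ≡ 16. → (5, 16)
4P = (5, 16).
Next 2Q:
Repeated addition: build up to 2Q.
2Q: tangent at (1, 4): λ = (3·1² + 0)/(2·4) ≡ 3/8. 8⁻¹ ≡ 11 (mod 29) since 8·11 = 88 ≡ 1, so λ ≡ 3·11 ≡ 4.
  x = λ² - 1 - 1 = 16 - 2 ≡ 14; y = λ·(1 - 14) - 4 ≡ 2. → (14, 2)
2Q = (14, 2).
Finally 4P + 2Q:
(5, 16) + (14, 2). λ = (2 - 16)/(14 - 5) ≡ 15/9 mod 29. 9⁻¹ ≡ 13 (mod 29), so λ ≡ 21.
  x = λ² - 5 - 14 = 441 - 19 ≡ 16; y = λ·(5 - 16) - 16 ≡ 14. → (16, 14)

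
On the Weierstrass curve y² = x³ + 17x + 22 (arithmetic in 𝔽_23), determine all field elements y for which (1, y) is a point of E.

none

x³ + 17x + 22 = 40 ≡ 17 (mod 23).
17 is a non-residue mod 23; no y exists.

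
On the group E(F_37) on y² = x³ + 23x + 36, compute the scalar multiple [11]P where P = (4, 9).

(0, 6)

Repeated addition: build up to 11P.
2P: tangent at (4, 9): λ = (3·4² + 23)/(2·9) ≡ 34/18. 18⁻¹ ≡ 35 (mod 37) since 18·35 = 630 ≡ 1, so λ ≡ 34·35 ≡ 6.
  x = λ² - 4 - 4 = 36 - 8 ≡ 28; y = λ·(4 - 28) - 9 ≡ 32. → (28, 32)
3P: (28, 32) + (4, 9). λ = (9 - 32)/(4 - 28) ≡ 14/13 mod 37. 13⁻¹ ≡ 20 (mod 37) since 13·20 = 260 ≡ 1, so λ ≡ 21.
  x = λ² - 28 - 4 = 441 - 32 ≡ 2; y = λ·(28 - 2) - 32 ≡ 33. → (2, 33)
4P: (2, 33) + (4, 9). λ = (9 - 33)/(4 - 2) ≡ 13/2 mod 37. 2⁻¹ ≡ 19 (mod 37) since 2·19 = 38 ≡ 1, so λ ≡ 25.
  x = λ² - 2 - 4 = 625 - 6 ≡ 27; y = λ·(2 - 27) - 33 ≡ 8. → (27, 8)
5P: (27, 8) + (4, 9). λ = (9 - 8)/(4 - 27) ≡ 1/14 mod 37. 14⁻¹ ≡ 8 (mod 37), so λ ≡ 8.
  x = λ² - 27 - 4 = 64 - 31 ≡ 33; y = λ·(27 - 33) - 8 ≡ 18. → (33, 18)
6P: (33, 18) + (4, 9). λ = (9 - 18)/(4 - 33) ≡ 28/8 mod 37. 8⁻¹ ≡ 14 (mod 37) since 8·14 = 112 ≡ 1, so λ ≡ 22.
  x = λ² - 33 - 4 = 484 - 37 ≡ 3; y = λ·(33 - 3) - 18 ≡ 13. → (3, 13)
7P: (3, 13) + (4, 9). λ = (9 - 13)/(4 - 3) ≡ 33/1 mod 37. 1⁻¹ ≡ 1 (mod 37), so λ ≡ 33.
  x = λ² - 3 - 4 = 1089 - 7 ≡ 9; y = λ·(3 - 9) - 13 ≡ 11. → (9, 11)
8P: (9, 11) + (4, 9). λ = (9 - 11)/(4 - 9) ≡ 35/32 mod 37. 32⁻¹ ≡ 22 (mod 37) since 32·22 = 704 ≡ 1, so λ ≡ 30.
  x = λ² - 9 - 4 = 900 - 13 ≡ 36; y = λ·(9 - 36) - 11 ≡ 30. → (36, 30)
9P: (36, 30) + (4, 9). λ = (9 - 30)/(4 - 36) ≡ 16/5 mod 37. 5⁻¹ ≡ 15 (mod 37) since 5·15 = 75 ≡ 1, so λ ≡ 18.
  x = λ² - 36 - 4 = 324 - 40 ≡ 25; y = λ·(36 - 25) - 30 ≡ 20. → (25, 20)
10P: (25, 20) + (4, 9). λ = (9 - 20)/(4 - 25) ≡ 26/16 mod 37. 16⁻¹ ≡ 7 (mod 37), so λ ≡ 34.
  x = λ² - 25 - 4 = 1156 - 29 ≡ 17; y = λ·(25 - 17) - 20 ≡ 30. → (17, 30)
11P: (17, 30) + (4, 9). λ = (9 - 30)/(4 - 17) ≡ 16/24 mod 37. 24⁻¹ ≡ 17 (mod 37) since 24·17 = 408 ≡ 1, so λ ≡ 13.
  x = λ² - 17 - 4 = 169 - 21 ≡ 0; y = λ·(17 - 0) - 30 ≡ 6. → (0, 6)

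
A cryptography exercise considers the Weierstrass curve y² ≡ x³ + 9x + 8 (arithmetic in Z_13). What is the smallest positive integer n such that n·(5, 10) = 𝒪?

2P: tangent at (5, 10): λ = (3·5² + 9)/(2·10) ≡ 6/7. 7⁻¹ ≡ 2 (mod 13), so λ ≡ 6·2 ≡ 12.
  x = λ² - 5 - 5 = 144 - 10 ≡ 4; y = λ·(5 - 4) - 10 ≡ 2. → (4, 2)
3P: (4, 2) + (5, 10). λ = (10 - 2)/(5 - 4) ≡ 8/1 mod 13. 1⁻¹ ≡ 1 (mod 13), so λ ≡ 8.
  x = λ² - 4 - 5 = 64 - 9 ≡ 3; y = λ·(4 - 3) - 2 ≡ 6. → (3, 6)
4P: (3, 6) + (5, 10). λ = (10 - 6)/(5 - 3) ≡ 4/2 mod 13. 2⁻¹ ≡ 7 (mod 13), so λ ≡ 2.
  x = λ² - 3 - 5 = 4 - 8 ≡ 9; y = λ·(3 - 9) - 6 ≡ 8. → (9, 8)
5P: (9, 8) + (5, 10). λ = (10 - 8)/(5 - 9) ≡ 2/9 mod 13. 9⁻¹ ≡ 3 (mod 13), so λ ≡ 6.
  x = λ² - 9 - 5 = 36 - 14 ≡ 9; y = λ·(9 - 9) - 8 ≡ 5. → (9, 5)
6P: (9, 5) + (5, 10). λ = (10 - 5)/(5 - 9) ≡ 5/9 mod 13. 9⁻¹ ≡ 3 (mod 13), so λ ≡ 2.
  x = λ² - 9 - 5 = 4 - 14 ≡ 3; y = λ·(9 - 3) - 5 ≡ 7. → (3, 7)
7P: (3, 7) + (5, 10). λ = (10 - 7)/(5 - 3) ≡ 3/2 mod 13. 2⁻¹ ≡ 7 (mod 13), so λ ≡ 8.
  x = λ² - 3 - 5 = 64 - 8 ≡ 4; y = λ·(3 - 4) - 7 ≡ 11. → (4, 11)
8P: (4, 11) + (5, 10). λ = (10 - 11)/(5 - 4) ≡ 12/1 mod 13. 1⁻¹ ≡ 1 (mod 13), so λ ≡ 12.
  x = λ² - 4 - 5 = 144 - 9 ≡ 5; y = λ·(4 - 5) - 11 ≡ 3. → (5, 3)
9P: (5, 3) + (5, 10): same x and y₁ ≡ -y₂, so the sum is 𝒪.
9P = 𝒪, so the order is 9.

9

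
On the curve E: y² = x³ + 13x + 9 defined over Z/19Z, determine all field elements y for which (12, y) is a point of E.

none

x³ + 13x + 9 = 1893 ≡ 12 (mod 19).
12 is a non-residue mod 19; no y exists.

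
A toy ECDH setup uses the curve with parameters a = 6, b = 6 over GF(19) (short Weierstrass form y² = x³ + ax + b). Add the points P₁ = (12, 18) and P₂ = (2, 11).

(12, 18) + (2, 11). λ = (11 - 18)/(2 - 12) ≡ 12/9 mod 19. 9⁻¹ ≡ 17 (mod 19), so λ ≡ 14.
  x = λ² - 12 - 2 = 196 - 14 ≡ 11; y = λ·(12 - 11) - 18 ≡ 15. → (11, 15)

(11, 15)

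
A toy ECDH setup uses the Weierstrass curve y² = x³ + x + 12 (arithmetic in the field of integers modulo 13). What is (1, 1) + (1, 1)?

(2, 10)

tangent at (1, 1): λ = (3·1² + 1)/(2·1) ≡ 4/2. 2⁻¹ ≡ 7 (mod 13) since 2·7 = 14 ≡ 1, so λ ≡ 4·7 ≡ 2.
  x = λ² - 1 - 1 = 4 - 2 ≡ 2; y = λ·(1 - 2) - 1 ≡ 10. → (2, 10)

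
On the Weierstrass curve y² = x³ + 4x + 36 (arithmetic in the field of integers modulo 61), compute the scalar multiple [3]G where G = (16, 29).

Repeated addition: build up to 3G.
2G: tangent at (16, 29): λ = (3·16² + 4)/(2·29) ≡ 40/58. 58⁻¹ ≡ 20 (mod 61), so λ ≡ 40·20 ≡ 7.
  x = λ² - 16 - 16 = 49 - 32 ≡ 17; y = λ·(16 - 17) - 29 ≡ 25. → (17, 25)
3G: (17, 25) + (16, 29). λ = (29 - 25)/(16 - 17) ≡ 4/60 mod 61. 60⁻¹ ≡ 60 (mod 61), so λ ≡ 57.
  x = λ² - 17 - 16 = 3249 - 33 ≡ 44; y = λ·(17 - 44) - 25 ≡ 22. → (44, 22)

(44, 22)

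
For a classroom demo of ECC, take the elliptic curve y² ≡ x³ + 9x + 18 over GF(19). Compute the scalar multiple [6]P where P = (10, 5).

Double-and-add on 6 = (110)₂. Start with P = (10, 5) for the leading 1-bit.
double: tangent at (10, 5): λ = (3·10² + 9)/(2·5) ≡ 5/10. 10⁻¹ ≡ 2 (mod 19) since 10·2 = 20 ≡ 1, so λ ≡ 5·2 ≡ 10.
  x = λ² - 10 - 10 = 100 - 20 ≡ 4; y = λ·(10 - 4) - 5 ≡ 17. → (4, 17)
add P: (4, 17) + (10, 5). λ = (5 - 17)/(10 - 4) ≡ 7/6 mod 19. 6⁻¹ ≡ 16 (mod 19), so λ ≡ 17.
  x = λ² - 4 - 10 = 289 - 14 ≡ 9; y = λ·(4 - 9) - 17 ≡ 12. → (9, 12)
double: tangent at (9, 12): λ = (3·9² + 9)/(2·12) ≡ 5/5. 5⁻¹ ≡ 4 (mod 19), so λ ≡ 5·4 ≡ 1.
  x = λ² - 9 - 9 = 1 - 18 ≡ 2; y = λ·(9 - 2) - 12 ≡ 14. → (2, 14)

(2, 14)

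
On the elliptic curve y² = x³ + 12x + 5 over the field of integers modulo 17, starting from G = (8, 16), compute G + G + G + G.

Double-and-add on 4 = (100)₂. Start with G = (8, 16) for the leading 1-bit.
double: tangent at (8, 16): λ = (3·8² + 12)/(2·16) ≡ 0/15. 15⁻¹ ≡ 8 (mod 17), so λ ≡ 0·8 ≡ 0.
  x = λ² - 8 - 8 = 0 - 16 ≡ 1; y = λ·(8 - 1) - 16 ≡ 1. → (1, 1)
double: tangent at (1, 1): λ = (3·1² + 12)/(2·1) ≡ 15/2. 2⁻¹ ≡ 9 (mod 17), so λ ≡ 15·9 ≡ 16.
  x = λ² - 1 - 1 = 256 - 2 ≡ 16; y = λ·(1 - 16) - 1 ≡ 14. → (16, 14)

(16, 14)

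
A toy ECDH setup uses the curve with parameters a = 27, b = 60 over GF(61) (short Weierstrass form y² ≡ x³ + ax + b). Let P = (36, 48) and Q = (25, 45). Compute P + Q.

(36, 48) + (25, 45). λ = (45 - 48)/(25 - 36) ≡ 58/50 mod 61. 50⁻¹ ≡ 11 (mod 61), so λ ≡ 28.
  x = λ² - 36 - 25 = 784 - 61 ≡ 52; y = λ·(36 - 52) - 48 ≡ 53. → (52, 53)

(52, 53)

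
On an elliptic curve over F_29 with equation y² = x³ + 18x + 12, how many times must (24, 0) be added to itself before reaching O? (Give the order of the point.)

2

2P: (24, 0) + (24, 0): same x and y₁ ≡ -y₂, so the sum is O.
2P = O, so the order is 2.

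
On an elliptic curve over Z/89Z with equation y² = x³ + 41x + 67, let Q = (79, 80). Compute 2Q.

tangent at (79, 80): λ = (3·79² + 41)/(2·80) ≡ 74/71. 71⁻¹ ≡ 84 (mod 89), so λ ≡ 74·84 ≡ 75.
  x = λ² - 79 - 79 = 5625 - 158 ≡ 38; y = λ·(79 - 38) - 80 ≡ 58. → (38, 58)

(38, 58)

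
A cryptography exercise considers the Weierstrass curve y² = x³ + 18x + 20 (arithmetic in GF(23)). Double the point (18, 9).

(22, 1)

tangent at (18, 9): λ = (3·18² + 18)/(2·9) ≡ 1/18. 18⁻¹ ≡ 9 (mod 23), so λ ≡ 1·9 ≡ 9.
  x = λ² - 18 - 18 = 81 - 36 ≡ 22; y = λ·(18 - 22) - 9 ≡ 1. → (22, 1)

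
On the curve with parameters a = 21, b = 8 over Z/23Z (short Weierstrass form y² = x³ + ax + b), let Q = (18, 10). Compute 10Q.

Repeated addition: build up to 10Q.
2Q: tangent at (18, 10): λ = (3·18² + 21)/(2·10) ≡ 4/20. 20⁻¹ ≡ 15 (mod 23), so λ ≡ 4·15 ≡ 14.
  x = λ² - 18 - 18 = 196 - 36 ≡ 22; y = λ·(18 - 22) - 10 ≡ 3. → (22, 3)
3Q: (22, 3) + (18, 10). λ = (10 - 3)/(18 - 22) ≡ 7/19 mod 23. 19⁻¹ ≡ 17 (mod 23), so λ ≡ 4.
  x = λ² - 22 - 18 = 16 - 40 ≡ 22; y = λ·(22 - 22) - 3 ≡ 20. → (22, 20)
4Q: (22, 20) + (18, 10). λ = (10 - 20)/(18 - 22) ≡ 13/19 mod 23. 19⁻¹ ≡ 17 (mod 23) since 19·17 = 323 ≡ 1, so λ ≡ 14.
  x = λ² - 22 - 18 = 196 - 40 ≡ 18; y = λ·(22 - 18) - 20 ≡ 13. → (18, 13)
5Q: (18, 13) + (18, 10): same x and y₁ ≡ -y₂, so the sum is ∞.
6Q: ∞ + (18, 10) = (18, 10) (identity).
7Q: tangent at (18, 10): λ = (3·18² + 21)/(2·10) ≡ 4/20. 20⁻¹ ≡ 15 (mod 23) since 20·15 = 300 ≡ 1, so λ ≡ 4·15 ≡ 14.
  x = λ² - 18 - 18 = 196 - 36 ≡ 22; y = λ·(18 - 22) - 10 ≡ 3. → (22, 3)
8Q: (22, 3) + (18, 10). λ = (10 - 3)/(18 - 22) ≡ 7/19 mod 23. 19⁻¹ ≡ 17 (mod 23), so λ ≡ 4.
  x = λ² - 22 - 18 = 16 - 40 ≡ 22; y = λ·(22 - 22) - 3 ≡ 20. → (22, 20)
9Q: (22, 20) + (18, 10). λ = (10 - 20)/(18 - 22) ≡ 13/19 mod 23. 19⁻¹ ≡ 17 (mod 23), so λ ≡ 14.
  x = λ² - 22 - 18 = 196 - 40 ≡ 18; y = λ·(22 - 18) - 20 ≡ 13. → (18, 13)
10Q: (18, 13) + (18, 10): same x and y₁ ≡ -y₂, so the sum is ∞.

O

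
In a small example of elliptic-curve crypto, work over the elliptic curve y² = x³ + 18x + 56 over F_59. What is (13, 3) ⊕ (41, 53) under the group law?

(41, 6)

(13, 3) + (41, 53). λ = (53 - 3)/(41 - 13) ≡ 50/28 mod 59. 28⁻¹ ≡ 19 (mod 59) since 28·19 = 532 ≡ 1, so λ ≡ 6.
  x = λ² - 13 - 41 = 36 - 54 ≡ 41; y = λ·(13 - 41) - 3 ≡ 6. → (41, 6)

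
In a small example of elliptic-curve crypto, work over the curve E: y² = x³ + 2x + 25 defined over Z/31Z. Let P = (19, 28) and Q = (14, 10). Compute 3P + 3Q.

(25, 13)

First 3P:
Repeated addition: build up to 3P.
2P: tangent at (19, 28): λ = (3·19² + 2)/(2·28) ≡ 0/25. 25⁻¹ ≡ 5 (mod 31) since 25·5 = 125 ≡ 1, so λ ≡ 0·5 ≡ 0.
  x = λ² - 19 - 19 = 0 - 38 ≡ 24; y = λ·(19 - 24) - 28 ≡ 3. → (24, 3)
3P: (24, 3) + (19, 28). λ = (28 - 3)/(19 - 24) ≡ 25/26 mod 31. 26⁻¹ ≡ 6 (mod 31), so λ ≡ 26.
  x = λ² - 24 - 19 = 676 - 43 ≡ 13; y = λ·(24 - 13) - 3 ≡ 4. → (13, 4)
3P = (13, 4).
Next 3Q:
Repeated addition: build up to 3Q.
2Q: tangent at (14, 10): λ = (3·14² + 2)/(2·10) ≡ 1/20. 20⁻¹ ≡ 14 (mod 31), so λ ≡ 1·14 ≡ 14.
  x = λ² - 14 - 14 = 196 - 28 ≡ 13; y = λ·(14 - 13) - 10 ≡ 4. → (13, 4)
3Q: (13, 4) + (14, 10). λ = (10 - 4)/(14 - 13) ≡ 6/1 mod 31. 1⁻¹ ≡ 1 (mod 31), so λ ≡ 6.
  x = λ² - 13 - 14 = 36 - 27 ≡ 9; y = λ·(13 - 9) - 4 ≡ 20. → (9, 20)
3Q = (9, 20).
Finally 3P + 3Q:
(13, 4) + (9, 20). λ = (20 - 4)/(9 - 13) ≡ 16/27 mod 31. 27⁻¹ ≡ 23 (mod 31) since 27·23 = 621 ≡ 1, so λ ≡ 27.
  x = λ² - 13 - 9 = 729 - 22 ≡ 25; y = λ·(13 - 25) - 4 ≡ 13. → (25, 13)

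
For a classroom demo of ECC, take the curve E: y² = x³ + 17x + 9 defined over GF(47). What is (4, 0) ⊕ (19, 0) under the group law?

(4, 0) + (19, 0). λ = (0 - 0)/(19 - 4) ≡ 0/15 mod 47. 15⁻¹ ≡ 22 (mod 47), so λ ≡ 0.
  x = λ² - 4 - 19 = 0 - 23 ≡ 24; y = λ·(4 - 24) - 0 ≡ 0. → (24, 0)

(24, 0)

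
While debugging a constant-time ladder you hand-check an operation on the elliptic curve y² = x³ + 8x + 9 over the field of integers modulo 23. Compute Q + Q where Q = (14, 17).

tangent at (14, 17): λ = (3·14² + 8)/(2·17) ≡ 21/11. 11⁻¹ ≡ 21 (mod 23), so λ ≡ 21·21 ≡ 4.
  x = λ² - 14 - 14 = 16 - 28 ≡ 11; y = λ·(14 - 11) - 17 ≡ 18. → (11, 18)

(11, 18)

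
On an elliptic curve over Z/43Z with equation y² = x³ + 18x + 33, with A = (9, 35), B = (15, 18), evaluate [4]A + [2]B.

(8, 42)

First 4A:
Double-and-add on 4 = (100)₂. Start with A = (9, 35) for the leading 1-bit.
double: tangent at (9, 35): λ = (3·9² + 18)/(2·35) ≡ 3/27. 27⁻¹ ≡ 8 (mod 43), so λ ≡ 3·8 ≡ 24.
  x = λ² - 9 - 9 = 576 - 18 ≡ 42; y = λ·(9 - 42) - 35 ≡ 33. → (42, 33)
double: tangent at (42, 33): λ = (3·42² + 18)/(2·33) ≡ 21/23. 23⁻¹ ≡ 15 (mod 43) since 23·15 = 345 ≡ 1, so λ ≡ 21·15 ≡ 14.
  x = λ² - 42 - 42 = 196 - 84 ≡ 26; y = λ·(42 - 26) - 33 ≡ 19. → (26, 19)
4A = (26, 19).
Next 2B:
Repeated addition: build up to 2B.
2B: tangent at (15, 18): λ = (3·15² + 18)/(2·18) ≡ 5/36. 36⁻¹ ≡ 6 (mod 43), so λ ≡ 5·6 ≡ 30.
  x = λ² - 15 - 15 = 900 - 30 ≡ 10; y = λ·(15 - 10) - 18 ≡ 3. → (10, 3)
2B = (10, 3).
Finally 4A + 2B:
(26, 19) + (10, 3). λ = (3 - 19)/(10 - 26) ≡ 27/27 mod 43. 27⁻¹ ≡ 8 (mod 43), so λ ≡ 1.
  x = λ² - 26 - 10 = 1 - 36 ≡ 8; y = λ·(26 - 8) - 19 ≡ 42. → (8, 42)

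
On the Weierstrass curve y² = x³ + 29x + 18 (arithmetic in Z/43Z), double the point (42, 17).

(38, 7)

tangent at (42, 17): λ = (3·42² + 29)/(2·17) ≡ 32/34. 34⁻¹ ≡ 19 (mod 43), so λ ≡ 32·19 ≡ 6.
  x = λ² - 42 - 42 = 36 - 84 ≡ 38; y = λ·(42 - 38) - 17 ≡ 7. → (38, 7)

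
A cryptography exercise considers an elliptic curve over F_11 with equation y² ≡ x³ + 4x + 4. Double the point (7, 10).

(2, 3)

tangent at (7, 10): λ = (3·7² + 4)/(2·10) ≡ 8/9. 9⁻¹ ≡ 5 (mod 11), so λ ≡ 8·5 ≡ 7.
  x = λ² - 7 - 7 = 49 - 14 ≡ 2; y = λ·(7 - 2) - 10 ≡ 3. → (2, 3)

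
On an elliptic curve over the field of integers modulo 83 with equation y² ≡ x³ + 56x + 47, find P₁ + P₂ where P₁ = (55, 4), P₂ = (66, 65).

(55, 4) + (66, 65). λ = (65 - 4)/(66 - 55) ≡ 61/11 mod 83. 11⁻¹ ≡ 68 (mod 83), so λ ≡ 81.
  x = λ² - 55 - 66 = 6561 - 121 ≡ 49; y = λ·(55 - 49) - 4 ≡ 67. → (49, 67)

(49, 67)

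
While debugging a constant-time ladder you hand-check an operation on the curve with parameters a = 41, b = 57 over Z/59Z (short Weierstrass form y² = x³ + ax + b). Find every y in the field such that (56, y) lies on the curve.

x³ + 41x + 57 = 177969 ≡ 25 (mod 59).
Square roots of 25 mod 59: 5 and 54 (since 5² = 25 ≡ 25).

5, 54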